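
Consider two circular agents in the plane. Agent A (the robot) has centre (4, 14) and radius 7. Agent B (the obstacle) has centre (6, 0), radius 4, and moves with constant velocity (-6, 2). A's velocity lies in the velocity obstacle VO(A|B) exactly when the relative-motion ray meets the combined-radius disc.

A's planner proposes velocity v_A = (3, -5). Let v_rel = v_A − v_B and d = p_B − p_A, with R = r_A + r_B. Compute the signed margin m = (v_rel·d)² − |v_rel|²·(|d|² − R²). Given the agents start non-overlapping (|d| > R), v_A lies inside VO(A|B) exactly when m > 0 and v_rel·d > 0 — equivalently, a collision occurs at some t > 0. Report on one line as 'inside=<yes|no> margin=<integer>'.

d = (2, -14),  |d|² = 200;  R = 7+4 = 11,  c = 200−11² = 79
v_rel = (9, -7),  |v_rel|² = 130;  v_rel·d = (9)·(2) + (-7)·(-14) = 116
130·t² − 232·t + 79 = 0  ⇒  m = 116² − 130·79 = 3186
m = 3186 > 0,  v_rel·d = 116 > 0  ⇒  inside

inside=yes margin=3186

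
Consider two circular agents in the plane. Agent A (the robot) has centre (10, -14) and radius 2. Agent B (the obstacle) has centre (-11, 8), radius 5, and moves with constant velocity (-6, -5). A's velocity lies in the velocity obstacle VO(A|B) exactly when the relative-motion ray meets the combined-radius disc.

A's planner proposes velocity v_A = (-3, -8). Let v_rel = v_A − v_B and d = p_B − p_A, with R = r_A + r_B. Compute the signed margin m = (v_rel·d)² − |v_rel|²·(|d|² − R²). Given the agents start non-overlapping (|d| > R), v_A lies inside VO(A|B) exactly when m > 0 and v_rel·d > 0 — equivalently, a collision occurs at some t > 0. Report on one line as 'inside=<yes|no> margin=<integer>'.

d = (-21, 22),  |d|² = 925;  R = 2+5 = 7,  c = 925−7² = 876
v_rel = (3, -3),  |v_rel|² = 18;  v_rel·d = (3)·(-21) + (-3)·(22) = -129
18·t² + 258·t + 876 = 0  ⇒  m = (-129)² − 18·876 = 873
m = 873 > 0,  v_rel·d = -129 < 0  ⇒  outside

inside=no margin=873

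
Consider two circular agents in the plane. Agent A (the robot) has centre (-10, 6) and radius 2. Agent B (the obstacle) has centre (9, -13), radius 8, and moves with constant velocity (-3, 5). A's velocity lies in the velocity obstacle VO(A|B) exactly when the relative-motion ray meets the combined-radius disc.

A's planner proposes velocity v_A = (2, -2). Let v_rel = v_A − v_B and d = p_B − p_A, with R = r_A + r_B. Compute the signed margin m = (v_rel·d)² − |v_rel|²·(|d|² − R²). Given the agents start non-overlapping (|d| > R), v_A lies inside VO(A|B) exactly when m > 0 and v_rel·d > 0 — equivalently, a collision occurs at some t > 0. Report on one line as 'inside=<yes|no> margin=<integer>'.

d = (19, -19),  |d|² = 722;  R = 2+8 = 10,  c = 722−10² = 622
v_rel = (5, -7),  |v_rel|² = 74;  v_rel·d = (5)·(19) + (-7)·(-19) = 228
74·t² − 456·t + 622 = 0  ⇒  m = 228² − 74·622 = 5956
m = 5956 > 0,  v_rel·d = 228 > 0  ⇒  inside

inside=yes margin=5956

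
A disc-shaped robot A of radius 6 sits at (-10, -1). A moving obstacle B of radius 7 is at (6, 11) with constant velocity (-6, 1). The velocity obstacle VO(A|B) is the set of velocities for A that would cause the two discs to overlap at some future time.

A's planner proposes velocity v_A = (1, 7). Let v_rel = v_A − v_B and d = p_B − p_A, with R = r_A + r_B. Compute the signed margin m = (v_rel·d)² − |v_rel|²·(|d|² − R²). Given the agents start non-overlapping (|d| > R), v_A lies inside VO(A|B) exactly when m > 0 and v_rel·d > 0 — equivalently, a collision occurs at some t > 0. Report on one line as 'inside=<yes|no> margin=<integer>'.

d = (16, 12),  |d|² = 400;  R = 6+7 = 13,  c = 400−13² = 231
v_rel = (7, 6),  |v_rel|² = 85;  v_rel·d = (7)·(16) + (6)·(12) = 184
85·t² − 368·t + 231 = 0  ⇒  m = 184² − 85·231 = 14221
m = 14221 > 0,  v_rel·d = 184 > 0  ⇒  inside

inside=yes margin=14221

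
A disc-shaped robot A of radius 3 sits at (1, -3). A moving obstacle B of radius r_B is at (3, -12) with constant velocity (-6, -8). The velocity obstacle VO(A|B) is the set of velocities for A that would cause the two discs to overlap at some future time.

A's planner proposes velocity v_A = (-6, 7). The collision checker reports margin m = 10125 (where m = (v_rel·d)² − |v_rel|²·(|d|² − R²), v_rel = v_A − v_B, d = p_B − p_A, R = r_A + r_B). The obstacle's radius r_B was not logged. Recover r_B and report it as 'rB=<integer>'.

m = 10125
d = (2, -9);  v_rel = (0, 15),  |v_rel|² = 225
v_rel×d = (0)·(-9) − (15)·(2) = -30
since m = R²·225 − (-30)²:  R² = (900 + 10125) / 225 = 49
R = √49 = 7  ⇒  r_B = 7 − 3 = 4

rB=4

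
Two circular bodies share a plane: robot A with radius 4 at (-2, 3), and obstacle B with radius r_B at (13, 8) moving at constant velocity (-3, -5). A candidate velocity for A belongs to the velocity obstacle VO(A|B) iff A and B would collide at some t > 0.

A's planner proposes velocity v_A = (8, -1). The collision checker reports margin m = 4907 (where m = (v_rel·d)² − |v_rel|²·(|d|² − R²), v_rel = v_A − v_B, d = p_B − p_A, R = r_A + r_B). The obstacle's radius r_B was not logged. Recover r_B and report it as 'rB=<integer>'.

m = 4907
d = (15, 5);  v_rel = (11, 4),  |v_rel|² = 137
v_rel×d = (11)·(5) − (4)·(15) = -5
since m = R²·137 − (-5)²:  R² = (25 + 4907) / 137 = 36
R = √36 = 6  ⇒  r_B = 6 − 4 = 2

rB=2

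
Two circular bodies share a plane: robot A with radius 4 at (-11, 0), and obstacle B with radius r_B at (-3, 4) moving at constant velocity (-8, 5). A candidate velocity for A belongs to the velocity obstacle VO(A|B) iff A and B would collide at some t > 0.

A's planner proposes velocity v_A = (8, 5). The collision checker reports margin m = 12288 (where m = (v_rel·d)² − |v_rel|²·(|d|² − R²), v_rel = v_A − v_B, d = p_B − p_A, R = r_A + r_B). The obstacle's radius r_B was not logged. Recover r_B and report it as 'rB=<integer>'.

m = 12288
d = (8, 4);  v_rel = (16, 0),  |v_rel|² = 256
v_rel×d = (16)·(4) − (0)·(8) = 64
since m = R²·256 − 64²:  R² = (4096 + 12288) / 256 = 64
R = √64 = 8  ⇒  r_B = 8 − 4 = 4

rB=4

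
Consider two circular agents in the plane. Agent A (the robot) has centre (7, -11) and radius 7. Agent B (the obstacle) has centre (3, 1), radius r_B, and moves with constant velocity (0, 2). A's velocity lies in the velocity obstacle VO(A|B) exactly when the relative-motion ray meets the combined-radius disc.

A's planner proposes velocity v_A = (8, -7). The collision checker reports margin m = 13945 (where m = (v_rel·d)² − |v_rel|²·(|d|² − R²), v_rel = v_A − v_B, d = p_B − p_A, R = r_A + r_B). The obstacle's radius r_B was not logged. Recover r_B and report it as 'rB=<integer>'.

m = 13945
d = (-4, 12);  v_rel = (8, -9),  |v_rel|² = 145
v_rel×d = (8)·(12) − (-9)·(-4) = 60
since m = R²·145 − 60²:  R² = (3600 + 13945) / 145 = 121
R = √121 = 11  ⇒  r_B = 11 − 7 = 4

rB=4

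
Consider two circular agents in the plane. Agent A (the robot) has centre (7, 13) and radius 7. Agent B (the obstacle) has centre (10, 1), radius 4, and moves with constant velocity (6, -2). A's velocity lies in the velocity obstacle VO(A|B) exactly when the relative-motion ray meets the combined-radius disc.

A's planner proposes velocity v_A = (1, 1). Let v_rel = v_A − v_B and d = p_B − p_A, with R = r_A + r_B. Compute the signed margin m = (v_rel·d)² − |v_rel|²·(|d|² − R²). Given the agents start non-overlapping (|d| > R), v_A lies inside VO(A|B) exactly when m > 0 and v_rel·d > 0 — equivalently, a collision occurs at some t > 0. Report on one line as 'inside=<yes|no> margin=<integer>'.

d = (3, -12),  |d|² = 153;  R = 7+4 = 11,  c = 153−11² = 32
v_rel = (-5, 3),  |v_rel|² = 34;  v_rel·d = (-5)·(3) + (3)·(-12) = -51
34·t² + 102·t + 32 = 0  ⇒  m = (-51)² − 34·32 = 1513
m = 1513 > 0,  v_rel·d = -51 < 0  ⇒  outside

inside=no margin=1513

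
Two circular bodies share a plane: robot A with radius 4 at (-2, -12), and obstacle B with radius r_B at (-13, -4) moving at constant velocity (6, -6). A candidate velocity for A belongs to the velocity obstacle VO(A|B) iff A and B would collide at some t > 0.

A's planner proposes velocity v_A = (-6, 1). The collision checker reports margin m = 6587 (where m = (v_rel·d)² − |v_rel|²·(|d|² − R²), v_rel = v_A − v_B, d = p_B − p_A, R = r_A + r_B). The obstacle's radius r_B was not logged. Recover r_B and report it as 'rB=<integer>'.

m = 6587
d = (-11, 8);  v_rel = (-12, 7),  |v_rel|² = 193
v_rel×d = (-12)·(8) − (7)·(-11) = -19
since m = R²·193 − (-19)²:  R² = (361 + 6587) / 193 = 36
R = √36 = 6  ⇒  r_B = 6 − 4 = 2

rB=2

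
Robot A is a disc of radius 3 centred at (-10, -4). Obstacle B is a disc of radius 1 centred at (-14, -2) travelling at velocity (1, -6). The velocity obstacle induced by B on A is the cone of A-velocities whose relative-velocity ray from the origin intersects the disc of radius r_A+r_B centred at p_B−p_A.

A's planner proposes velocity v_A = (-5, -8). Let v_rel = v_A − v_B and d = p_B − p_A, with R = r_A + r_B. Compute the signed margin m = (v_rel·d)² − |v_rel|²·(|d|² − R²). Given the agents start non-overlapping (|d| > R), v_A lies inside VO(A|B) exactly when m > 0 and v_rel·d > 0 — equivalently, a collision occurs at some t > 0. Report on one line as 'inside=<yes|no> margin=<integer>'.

d = (-4, 2),  |d|² = 20;  R = 3+1 = 4,  c = 20−4² = 4
v_rel = (-6, -2),  |v_rel|² = 40;  v_rel·d = (-6)·(-4) + (-2)·(2) = 20
40·t² − 40·t + 4 = 0  ⇒  m = 20² − 40·4 = 240
m = 240 > 0,  v_rel·d = 20 > 0  ⇒  inside

inside=yes margin=240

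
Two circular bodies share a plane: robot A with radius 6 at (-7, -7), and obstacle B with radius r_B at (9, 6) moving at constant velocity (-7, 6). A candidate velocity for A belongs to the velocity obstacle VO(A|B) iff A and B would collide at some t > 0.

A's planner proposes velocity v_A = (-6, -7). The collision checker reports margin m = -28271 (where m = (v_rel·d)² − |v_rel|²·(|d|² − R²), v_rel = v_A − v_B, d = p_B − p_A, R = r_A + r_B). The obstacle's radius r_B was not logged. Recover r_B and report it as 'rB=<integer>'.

m = -28271
d = (16, 13);  v_rel = (1, -13),  |v_rel|² = 170
v_rel×d = (1)·(13) − (-13)·(16) = 221
since m = R²·170 − 221²:  R² = (48841 + -28271) / 170 = 121
R = √121 = 11  ⇒  r_B = 11 − 6 = 5

rB=5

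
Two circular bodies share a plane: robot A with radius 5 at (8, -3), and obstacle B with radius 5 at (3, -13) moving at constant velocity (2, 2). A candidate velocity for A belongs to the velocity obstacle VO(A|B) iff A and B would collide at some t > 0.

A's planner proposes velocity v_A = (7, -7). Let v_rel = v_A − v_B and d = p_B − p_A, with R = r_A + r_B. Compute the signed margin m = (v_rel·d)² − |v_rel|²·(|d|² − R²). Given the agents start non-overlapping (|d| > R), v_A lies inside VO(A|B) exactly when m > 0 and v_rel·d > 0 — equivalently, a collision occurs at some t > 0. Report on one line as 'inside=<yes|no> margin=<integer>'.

d = (-5, -10),  |d|² = 125;  R = 5+5 = 10,  c = 125−10² = 25
v_rel = (5, -9),  |v_rel|² = 106;  v_rel·d = (5)·(-5) + (-9)·(-10) = 65
106·t² − 130·t + 25 = 0  ⇒  m = 65² − 106·25 = 1575
m = 1575 > 0,  v_rel·d = 65 > 0  ⇒  inside

inside=yes margin=1575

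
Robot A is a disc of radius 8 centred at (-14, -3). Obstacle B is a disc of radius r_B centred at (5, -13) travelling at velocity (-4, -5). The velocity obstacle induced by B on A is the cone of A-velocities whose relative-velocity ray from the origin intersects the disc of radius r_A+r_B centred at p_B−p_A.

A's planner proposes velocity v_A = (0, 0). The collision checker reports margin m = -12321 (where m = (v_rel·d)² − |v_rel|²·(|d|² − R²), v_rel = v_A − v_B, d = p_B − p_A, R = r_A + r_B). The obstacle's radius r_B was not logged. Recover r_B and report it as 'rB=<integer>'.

m = -12321
d = (19, -10);  v_rel = (4, 5),  |v_rel|² = 41
v_rel×d = (4)·(-10) − (5)·(19) = -135
since m = R²·41 − (-135)²:  R² = (18225 + -12321) / 41 = 144
R = √144 = 12  ⇒  r_B = 12 − 8 = 4

rB=4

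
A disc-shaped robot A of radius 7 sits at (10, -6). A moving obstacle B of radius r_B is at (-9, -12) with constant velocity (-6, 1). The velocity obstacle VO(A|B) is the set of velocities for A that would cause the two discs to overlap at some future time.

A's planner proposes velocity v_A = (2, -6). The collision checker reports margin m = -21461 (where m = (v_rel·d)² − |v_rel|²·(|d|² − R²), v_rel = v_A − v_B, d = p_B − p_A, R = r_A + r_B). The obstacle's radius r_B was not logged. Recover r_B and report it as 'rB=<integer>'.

m = -21461
d = (-19, -6);  v_rel = (8, -7),  |v_rel|² = 113
v_rel×d = (8)·(-6) − (-7)·(-19) = -181
since m = R²·113 − (-181)²:  R² = (32761 + -21461) / 113 = 100
R = √100 = 10  ⇒  r_B = 10 − 7 = 3

rB=3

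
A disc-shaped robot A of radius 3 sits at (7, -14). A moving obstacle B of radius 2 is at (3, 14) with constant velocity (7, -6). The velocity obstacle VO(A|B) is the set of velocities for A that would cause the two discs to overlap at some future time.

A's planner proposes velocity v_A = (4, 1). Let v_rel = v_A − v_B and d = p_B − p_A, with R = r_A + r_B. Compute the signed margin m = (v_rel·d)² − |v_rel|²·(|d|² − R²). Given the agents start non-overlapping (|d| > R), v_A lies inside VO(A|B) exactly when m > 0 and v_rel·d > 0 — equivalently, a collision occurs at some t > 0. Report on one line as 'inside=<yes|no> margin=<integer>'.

d = (-4, 28),  |d|² = 800;  R = 3+2 = 5,  c = 800−5² = 775
v_rel = (-3, 7),  |v_rel|² = 58;  v_rel·d = (-3)·(-4) + (7)·(28) = 208
58·t² − 416·t + 775 = 0  ⇒  m = 208² − 58·775 = -1686
m = -1686 < 0,  v_rel·d = 208 > 0  ⇒  outside

inside=no margin=-1686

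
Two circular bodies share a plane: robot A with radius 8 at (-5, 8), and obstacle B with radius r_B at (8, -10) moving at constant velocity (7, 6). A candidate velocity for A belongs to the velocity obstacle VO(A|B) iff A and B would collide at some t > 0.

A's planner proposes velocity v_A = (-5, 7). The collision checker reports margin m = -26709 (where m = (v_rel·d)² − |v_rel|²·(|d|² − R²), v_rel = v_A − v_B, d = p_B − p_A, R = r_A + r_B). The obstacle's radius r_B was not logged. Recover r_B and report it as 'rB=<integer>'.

m = -26709
d = (13, -18);  v_rel = (-12, 1),  |v_rel|² = 145
v_rel×d = (-12)·(-18) − (1)·(13) = 203
since m = R²·145 − 203²:  R² = (41209 + -26709) / 145 = 100
R = √100 = 10  ⇒  r_B = 10 − 8 = 2

rB=2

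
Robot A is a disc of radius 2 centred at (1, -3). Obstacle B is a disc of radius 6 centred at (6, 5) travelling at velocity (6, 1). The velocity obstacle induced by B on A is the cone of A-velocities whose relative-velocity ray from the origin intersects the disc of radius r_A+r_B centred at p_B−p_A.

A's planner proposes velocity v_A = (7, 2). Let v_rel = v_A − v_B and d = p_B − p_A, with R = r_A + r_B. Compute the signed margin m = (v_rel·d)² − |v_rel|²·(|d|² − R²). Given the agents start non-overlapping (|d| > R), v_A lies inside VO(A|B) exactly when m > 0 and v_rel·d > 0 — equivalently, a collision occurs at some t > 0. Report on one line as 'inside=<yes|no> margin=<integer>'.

d = (5, 8),  |d|² = 89;  R = 2+6 = 8,  c = 89−8² = 25
v_rel = (1, 1),  |v_rel|² = 2;  v_rel·d = (1)·(5) + (1)·(8) = 13
2·t² − 26·t + 25 = 0  ⇒  m = 13² − 2·25 = 119
m = 119 > 0,  v_rel·d = 13 > 0  ⇒  inside

inside=yes margin=119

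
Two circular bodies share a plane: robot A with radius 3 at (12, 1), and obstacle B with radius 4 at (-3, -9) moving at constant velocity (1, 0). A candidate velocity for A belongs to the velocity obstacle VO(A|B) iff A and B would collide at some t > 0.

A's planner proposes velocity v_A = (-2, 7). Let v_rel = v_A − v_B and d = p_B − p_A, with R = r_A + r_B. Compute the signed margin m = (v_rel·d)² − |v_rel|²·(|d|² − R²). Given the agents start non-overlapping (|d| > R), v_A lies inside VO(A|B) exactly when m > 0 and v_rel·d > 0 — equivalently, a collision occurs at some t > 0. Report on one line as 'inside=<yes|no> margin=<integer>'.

d = (-15, -10),  |d|² = 325;  R = 3+4 = 7,  c = 325−7² = 276
v_rel = (-3, 7),  |v_rel|² = 58;  v_rel·d = (-3)·(-15) + (7)·(-10) = -25
58·t² + 50·t + 276 = 0  ⇒  m = (-25)² − 58·276 = -15383
m = -15383 < 0,  v_rel·d = -25 < 0  ⇒  outside

inside=no margin=-15383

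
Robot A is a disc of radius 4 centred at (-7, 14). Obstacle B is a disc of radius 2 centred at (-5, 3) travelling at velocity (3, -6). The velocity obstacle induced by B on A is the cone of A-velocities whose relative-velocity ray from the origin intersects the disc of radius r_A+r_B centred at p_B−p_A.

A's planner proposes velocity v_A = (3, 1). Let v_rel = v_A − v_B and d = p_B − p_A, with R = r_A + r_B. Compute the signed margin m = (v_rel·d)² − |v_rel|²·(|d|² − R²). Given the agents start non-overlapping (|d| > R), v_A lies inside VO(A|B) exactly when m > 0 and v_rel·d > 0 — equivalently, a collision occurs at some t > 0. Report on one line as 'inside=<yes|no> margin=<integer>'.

d = (2, -11),  |d|² = 125;  R = 4+2 = 6,  c = 125−6² = 89
v_rel = (0, 7),  |v_rel|² = 49;  v_rel·d = (0)·(2) + (7)·(-11) = -77
49·t² + 154·t + 89 = 0  ⇒  m = (-77)² − 49·89 = 1568
m = 1568 > 0,  v_rel·d = -77 < 0  ⇒  outside

inside=no margin=1568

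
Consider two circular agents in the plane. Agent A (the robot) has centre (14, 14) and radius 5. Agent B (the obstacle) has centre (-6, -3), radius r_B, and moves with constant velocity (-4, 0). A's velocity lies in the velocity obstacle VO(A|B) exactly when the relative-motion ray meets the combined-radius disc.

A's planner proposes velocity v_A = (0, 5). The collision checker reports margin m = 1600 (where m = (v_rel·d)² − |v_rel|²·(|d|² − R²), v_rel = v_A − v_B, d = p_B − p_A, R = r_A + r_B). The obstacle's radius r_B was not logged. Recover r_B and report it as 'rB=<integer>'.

m = 1600
d = (-20, -17);  v_rel = (4, 5),  |v_rel|² = 41
v_rel×d = (4)·(-17) − (5)·(-20) = 32
since m = R²·41 − 32²:  R² = (1024 + 1600) / 41 = 64
R = √64 = 8  ⇒  r_B = 8 − 5 = 3

rB=3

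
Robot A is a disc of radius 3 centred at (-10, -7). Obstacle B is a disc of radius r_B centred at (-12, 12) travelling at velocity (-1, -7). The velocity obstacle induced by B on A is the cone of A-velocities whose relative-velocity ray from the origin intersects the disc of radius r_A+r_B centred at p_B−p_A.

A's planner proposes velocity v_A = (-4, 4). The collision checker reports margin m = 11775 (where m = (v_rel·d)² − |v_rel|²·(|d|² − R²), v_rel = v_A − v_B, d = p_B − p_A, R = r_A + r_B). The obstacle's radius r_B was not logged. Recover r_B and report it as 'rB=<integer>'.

m = 11775
d = (-2, 19);  v_rel = (-3, 11),  |v_rel|² = 130
v_rel×d = (-3)·(19) − (11)·(-2) = -35
since m = R²·130 − (-35)²:  R² = (1225 + 11775) / 130 = 100
R = √100 = 10  ⇒  r_B = 10 − 3 = 7

rB=7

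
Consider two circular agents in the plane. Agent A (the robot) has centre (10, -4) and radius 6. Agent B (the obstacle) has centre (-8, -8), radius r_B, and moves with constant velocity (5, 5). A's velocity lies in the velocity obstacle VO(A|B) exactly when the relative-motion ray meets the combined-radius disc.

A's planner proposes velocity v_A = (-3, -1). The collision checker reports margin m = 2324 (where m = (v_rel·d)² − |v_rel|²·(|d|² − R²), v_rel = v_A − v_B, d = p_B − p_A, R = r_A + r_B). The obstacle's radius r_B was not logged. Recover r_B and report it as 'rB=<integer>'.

m = 2324
d = (-18, -4);  v_rel = (-8, -6),  |v_rel|² = 100
v_rel×d = (-8)·(-4) − (-6)·(-18) = -76
since m = R²·100 − (-76)²:  R² = (5776 + 2324) / 100 = 81
R = √81 = 9  ⇒  r_B = 9 − 6 = 3

rB=3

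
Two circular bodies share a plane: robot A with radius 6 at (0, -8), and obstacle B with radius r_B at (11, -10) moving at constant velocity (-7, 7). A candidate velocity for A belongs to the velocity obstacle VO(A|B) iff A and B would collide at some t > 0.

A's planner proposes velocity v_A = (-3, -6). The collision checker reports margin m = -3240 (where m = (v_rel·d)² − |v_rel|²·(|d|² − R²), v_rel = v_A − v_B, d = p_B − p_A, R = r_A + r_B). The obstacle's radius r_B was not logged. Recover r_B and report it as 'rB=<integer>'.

m = -3240
d = (11, -2);  v_rel = (4, -13),  |v_rel|² = 185
v_rel×d = (4)·(-2) − (-13)·(11) = 135
since m = R²·185 − 135²:  R² = (18225 + -3240) / 185 = 81
R = √81 = 9  ⇒  r_B = 9 − 6 = 3

rB=3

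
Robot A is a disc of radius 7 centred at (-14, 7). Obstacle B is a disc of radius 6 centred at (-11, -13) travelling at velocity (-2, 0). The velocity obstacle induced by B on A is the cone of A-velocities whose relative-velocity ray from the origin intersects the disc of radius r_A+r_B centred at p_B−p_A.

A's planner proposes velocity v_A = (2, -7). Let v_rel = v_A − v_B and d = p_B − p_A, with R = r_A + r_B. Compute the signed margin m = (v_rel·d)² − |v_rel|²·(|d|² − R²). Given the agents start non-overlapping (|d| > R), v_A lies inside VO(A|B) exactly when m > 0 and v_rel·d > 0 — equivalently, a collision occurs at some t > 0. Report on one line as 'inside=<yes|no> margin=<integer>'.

d = (3, -20),  |d|² = 409;  R = 7+6 = 13,  c = 409−13² = 240
v_rel = (4, -7),  |v_rel|² = 65;  v_rel·d = (4)·(3) + (-7)·(-20) = 152
65·t² − 304·t + 240 = 0  ⇒  m = 152² − 65·240 = 7504
m = 7504 > 0,  v_rel·d = 152 > 0  ⇒  inside

inside=yes margin=7504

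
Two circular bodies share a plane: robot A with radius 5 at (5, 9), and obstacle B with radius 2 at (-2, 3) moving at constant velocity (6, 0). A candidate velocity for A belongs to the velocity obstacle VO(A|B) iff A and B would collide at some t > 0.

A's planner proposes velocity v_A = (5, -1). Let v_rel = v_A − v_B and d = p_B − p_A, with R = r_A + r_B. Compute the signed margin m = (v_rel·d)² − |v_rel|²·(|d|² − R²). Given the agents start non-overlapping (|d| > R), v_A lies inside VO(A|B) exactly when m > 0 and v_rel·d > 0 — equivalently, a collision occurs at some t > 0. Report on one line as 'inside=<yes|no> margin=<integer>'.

d = (-7, -6),  |d|² = 85;  R = 5+2 = 7,  c = 85−7² = 36
v_rel = (-1, -1),  |v_rel|² = 2;  v_rel·d = (-1)·(-7) + (-1)·(-6) = 13
2·t² − 26·t + 36 = 0  ⇒  m = 13² − 2·36 = 97
m = 97 > 0,  v_rel·d = 13 > 0  ⇒  inside

inside=yes margin=97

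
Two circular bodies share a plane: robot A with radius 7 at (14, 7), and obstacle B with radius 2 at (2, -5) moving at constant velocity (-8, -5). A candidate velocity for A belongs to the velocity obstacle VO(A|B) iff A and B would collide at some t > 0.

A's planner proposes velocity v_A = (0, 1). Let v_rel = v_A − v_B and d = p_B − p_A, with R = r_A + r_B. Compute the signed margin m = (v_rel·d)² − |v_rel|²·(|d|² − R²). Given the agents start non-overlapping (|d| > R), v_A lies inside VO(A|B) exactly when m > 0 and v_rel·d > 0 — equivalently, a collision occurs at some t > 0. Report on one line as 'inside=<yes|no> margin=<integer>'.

d = (-12, -12),  |d|² = 288;  R = 7+2 = 9,  c = 288−9² = 207
v_rel = (8, 6),  |v_rel|² = 100;  v_rel·d = (8)·(-12) + (6)·(-12) = -168
100·t² + 336·t + 207 = 0  ⇒  m = (-168)² − 100·207 = 7524
m = 7524 > 0,  v_rel·d = -168 < 0  ⇒  outside

inside=no margin=7524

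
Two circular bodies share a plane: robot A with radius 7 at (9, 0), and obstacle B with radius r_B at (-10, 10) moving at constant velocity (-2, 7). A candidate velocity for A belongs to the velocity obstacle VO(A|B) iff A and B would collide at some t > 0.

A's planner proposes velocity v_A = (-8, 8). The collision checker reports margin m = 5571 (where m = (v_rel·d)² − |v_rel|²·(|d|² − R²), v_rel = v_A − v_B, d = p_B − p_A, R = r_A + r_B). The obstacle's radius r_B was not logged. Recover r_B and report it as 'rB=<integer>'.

m = 5571
d = (-19, 10);  v_rel = (-6, 1),  |v_rel|² = 37
v_rel×d = (-6)·(10) − (1)·(-19) = -41
since m = R²·37 − (-41)²:  R² = (1681 + 5571) / 37 = 196
R = √196 = 14  ⇒  r_B = 14 − 7 = 7

rB=7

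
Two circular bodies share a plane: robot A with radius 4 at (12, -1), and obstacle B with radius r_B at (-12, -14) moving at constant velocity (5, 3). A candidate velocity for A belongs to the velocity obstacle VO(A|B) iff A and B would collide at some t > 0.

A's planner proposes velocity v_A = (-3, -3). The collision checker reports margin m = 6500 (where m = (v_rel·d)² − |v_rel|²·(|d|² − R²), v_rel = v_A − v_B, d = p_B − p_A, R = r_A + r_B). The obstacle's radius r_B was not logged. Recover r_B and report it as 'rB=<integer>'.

m = 6500
d = (-24, -13);  v_rel = (-8, -6),  |v_rel|² = 100
v_rel×d = (-8)·(-13) − (-6)·(-24) = -40
since m = R²·100 − (-40)²:  R² = (1600 + 6500) / 100 = 81
R = √81 = 9  ⇒  r_B = 9 − 4 = 5

rB=5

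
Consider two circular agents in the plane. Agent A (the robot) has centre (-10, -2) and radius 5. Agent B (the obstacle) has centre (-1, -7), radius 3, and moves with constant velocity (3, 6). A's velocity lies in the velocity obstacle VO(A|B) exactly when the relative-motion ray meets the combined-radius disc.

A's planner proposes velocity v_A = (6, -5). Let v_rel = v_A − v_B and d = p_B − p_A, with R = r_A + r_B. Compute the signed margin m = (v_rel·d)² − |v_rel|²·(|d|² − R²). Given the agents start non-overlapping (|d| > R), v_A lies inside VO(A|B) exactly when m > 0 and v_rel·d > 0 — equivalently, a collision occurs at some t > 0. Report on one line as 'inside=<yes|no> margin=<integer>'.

d = (9, -5),  |d|² = 106;  R = 5+3 = 8,  c = 106−8² = 42
v_rel = (3, -11),  |v_rel|² = 130;  v_rel·d = (3)·(9) + (-11)·(-5) = 82
130·t² − 164·t + 42 = 0  ⇒  m = 82² − 130·42 = 1264
m = 1264 > 0,  v_rel·d = 82 > 0  ⇒  inside

inside=yes margin=1264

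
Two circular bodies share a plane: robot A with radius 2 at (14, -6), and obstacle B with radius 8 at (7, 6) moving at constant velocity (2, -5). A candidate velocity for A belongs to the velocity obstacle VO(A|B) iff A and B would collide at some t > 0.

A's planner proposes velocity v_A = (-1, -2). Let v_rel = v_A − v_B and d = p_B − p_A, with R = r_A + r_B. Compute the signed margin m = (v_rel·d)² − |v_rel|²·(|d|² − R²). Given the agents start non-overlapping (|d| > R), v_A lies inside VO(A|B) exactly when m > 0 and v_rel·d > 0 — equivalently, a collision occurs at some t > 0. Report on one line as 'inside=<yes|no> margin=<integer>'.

d = (-7, 12),  |d|² = 193;  R = 2+8 = 10,  c = 193−10² = 93
v_rel = (-3, 3),  |v_rel|² = 18;  v_rel·d = (-3)·(-7) + (3)·(12) = 57
18·t² − 114·t + 93 = 0  ⇒  m = 57² − 18·93 = 1575
m = 1575 > 0,  v_rel·d = 57 > 0  ⇒  inside

inside=yes margin=1575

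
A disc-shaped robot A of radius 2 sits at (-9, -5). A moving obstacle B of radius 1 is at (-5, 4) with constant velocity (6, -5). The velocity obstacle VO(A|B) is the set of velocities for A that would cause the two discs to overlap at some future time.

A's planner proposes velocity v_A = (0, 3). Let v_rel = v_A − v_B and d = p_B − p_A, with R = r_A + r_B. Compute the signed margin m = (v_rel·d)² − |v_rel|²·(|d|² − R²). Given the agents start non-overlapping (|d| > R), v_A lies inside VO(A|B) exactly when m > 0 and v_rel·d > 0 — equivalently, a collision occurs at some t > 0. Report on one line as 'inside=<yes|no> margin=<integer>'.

d = (4, 9),  |d|² = 97;  R = 2+1 = 3,  c = 97−3² = 88
v_rel = (-6, 8),  |v_rel|² = 100;  v_rel·d = (-6)·(4) + (8)·(9) = 48
100·t² − 96·t + 88 = 0  ⇒  m = 48² − 100·88 = -6496
m = -6496 < 0,  v_rel·d = 48 > 0  ⇒  outside

inside=no margin=-6496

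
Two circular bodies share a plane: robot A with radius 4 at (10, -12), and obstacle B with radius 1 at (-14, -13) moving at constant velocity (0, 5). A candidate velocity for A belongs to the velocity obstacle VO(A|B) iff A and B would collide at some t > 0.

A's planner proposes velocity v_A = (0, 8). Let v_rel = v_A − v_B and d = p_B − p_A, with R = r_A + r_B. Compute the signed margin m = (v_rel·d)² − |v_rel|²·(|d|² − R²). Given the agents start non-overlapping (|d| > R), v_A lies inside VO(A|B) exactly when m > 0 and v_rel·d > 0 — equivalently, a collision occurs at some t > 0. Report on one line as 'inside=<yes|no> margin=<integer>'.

d = (-24, -1),  |d|² = 577;  R = 4+1 = 5,  c = 577−5² = 552
v_rel = (0, 3),  |v_rel|² = 9;  v_rel·d = (0)·(-24) + (3)·(-1) = -3
9·t² + 6·t + 552 = 0  ⇒  m = (-3)² − 9·552 = -4959
m = -4959 < 0,  v_rel·d = -3 < 0  ⇒  outside

inside=no margin=-4959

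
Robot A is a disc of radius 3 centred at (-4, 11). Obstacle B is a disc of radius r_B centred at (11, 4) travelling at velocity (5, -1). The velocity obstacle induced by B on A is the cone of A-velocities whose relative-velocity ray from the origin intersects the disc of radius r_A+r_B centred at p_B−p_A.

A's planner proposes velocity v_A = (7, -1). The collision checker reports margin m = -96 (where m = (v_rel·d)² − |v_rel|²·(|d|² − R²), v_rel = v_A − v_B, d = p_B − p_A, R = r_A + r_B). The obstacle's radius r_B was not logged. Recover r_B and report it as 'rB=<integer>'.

m = -96
d = (15, -7);  v_rel = (2, 0),  |v_rel|² = 4
v_rel×d = (2)·(-7) − (0)·(15) = -14
since m = R²·4 − (-14)²:  R² = (196 + -96) / 4 = 25
R = √25 = 5  ⇒  r_B = 5 − 3 = 2

rB=2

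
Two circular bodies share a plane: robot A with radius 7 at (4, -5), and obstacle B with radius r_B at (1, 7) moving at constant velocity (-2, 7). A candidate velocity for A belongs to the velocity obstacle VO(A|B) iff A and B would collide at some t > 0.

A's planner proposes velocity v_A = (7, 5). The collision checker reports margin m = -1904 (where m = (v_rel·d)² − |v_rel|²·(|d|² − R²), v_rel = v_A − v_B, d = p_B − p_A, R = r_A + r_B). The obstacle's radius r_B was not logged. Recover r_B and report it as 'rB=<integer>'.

m = -1904
d = (-3, 12);  v_rel = (9, -2),  |v_rel|² = 85
v_rel×d = (9)·(12) − (-2)·(-3) = 102
since m = R²·85 − 102²:  R² = (10404 + -1904) / 85 = 100
R = √100 = 10  ⇒  r_B = 10 − 7 = 3

rB=3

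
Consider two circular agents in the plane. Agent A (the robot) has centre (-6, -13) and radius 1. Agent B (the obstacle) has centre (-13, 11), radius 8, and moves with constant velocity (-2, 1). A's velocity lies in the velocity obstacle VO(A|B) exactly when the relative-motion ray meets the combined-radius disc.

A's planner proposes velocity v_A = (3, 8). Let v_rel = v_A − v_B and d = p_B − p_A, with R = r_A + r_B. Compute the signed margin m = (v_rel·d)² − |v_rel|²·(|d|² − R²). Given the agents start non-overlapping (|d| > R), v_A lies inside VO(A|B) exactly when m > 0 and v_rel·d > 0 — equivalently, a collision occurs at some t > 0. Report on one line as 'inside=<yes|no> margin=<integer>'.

d = (-7, 24),  |d|² = 625;  R = 1+8 = 9,  c = 625−9² = 544
v_rel = (5, 7),  |v_rel|² = 74;  v_rel·d = (5)·(-7) + (7)·(24) = 133
74·t² − 266·t + 544 = 0  ⇒  m = 133² − 74·544 = -22567
m = -22567 < 0,  v_rel·d = 133 > 0  ⇒  outside

inside=no margin=-22567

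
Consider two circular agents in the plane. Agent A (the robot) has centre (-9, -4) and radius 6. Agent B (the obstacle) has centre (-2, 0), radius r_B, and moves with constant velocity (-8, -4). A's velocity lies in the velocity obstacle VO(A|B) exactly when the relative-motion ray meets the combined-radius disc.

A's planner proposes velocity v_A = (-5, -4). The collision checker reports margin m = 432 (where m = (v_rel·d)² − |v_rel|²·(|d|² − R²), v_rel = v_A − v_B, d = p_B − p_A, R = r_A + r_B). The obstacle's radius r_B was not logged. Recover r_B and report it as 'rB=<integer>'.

m = 432
d = (7, 4);  v_rel = (3, 0),  |v_rel|² = 9
v_rel×d = (3)·(4) − (0)·(7) = 12
since m = R²·9 − 12²:  R² = (144 + 432) / 9 = 64
R = √64 = 8  ⇒  r_B = 8 − 6 = 2

rB=2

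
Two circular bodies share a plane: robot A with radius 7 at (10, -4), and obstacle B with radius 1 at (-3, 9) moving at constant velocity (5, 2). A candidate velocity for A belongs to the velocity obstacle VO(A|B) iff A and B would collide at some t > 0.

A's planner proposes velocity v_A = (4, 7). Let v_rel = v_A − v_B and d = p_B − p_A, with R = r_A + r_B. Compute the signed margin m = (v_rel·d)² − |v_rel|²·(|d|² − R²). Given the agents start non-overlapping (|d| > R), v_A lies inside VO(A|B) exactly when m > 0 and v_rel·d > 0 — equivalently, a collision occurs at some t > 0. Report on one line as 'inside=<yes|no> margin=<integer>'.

d = (-13, 13),  |d|² = 338;  R = 7+1 = 8,  c = 338−8² = 274
v_rel = (-1, 5),  |v_rel|² = 26;  v_rel·d = (-1)·(-13) + (5)·(13) = 78
26·t² − 156·t + 274 = 0  ⇒  m = 78² − 26·274 = -1040
m = -1040 < 0,  v_rel·d = 78 > 0  ⇒  outside

inside=no margin=-1040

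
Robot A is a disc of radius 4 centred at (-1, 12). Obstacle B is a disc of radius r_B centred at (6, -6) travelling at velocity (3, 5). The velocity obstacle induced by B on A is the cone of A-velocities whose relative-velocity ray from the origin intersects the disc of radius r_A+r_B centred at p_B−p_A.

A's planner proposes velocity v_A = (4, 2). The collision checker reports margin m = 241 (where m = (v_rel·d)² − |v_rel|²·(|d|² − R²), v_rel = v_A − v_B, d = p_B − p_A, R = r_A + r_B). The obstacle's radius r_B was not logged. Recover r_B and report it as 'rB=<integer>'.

m = 241
d = (7, -18);  v_rel = (1, -3),  |v_rel|² = 10
v_rel×d = (1)·(-18) − (-3)·(7) = 3
since m = R²·10 − 3²:  R² = (9 + 241) / 10 = 25
R = √25 = 5  ⇒  r_B = 5 − 4 = 1

rB=1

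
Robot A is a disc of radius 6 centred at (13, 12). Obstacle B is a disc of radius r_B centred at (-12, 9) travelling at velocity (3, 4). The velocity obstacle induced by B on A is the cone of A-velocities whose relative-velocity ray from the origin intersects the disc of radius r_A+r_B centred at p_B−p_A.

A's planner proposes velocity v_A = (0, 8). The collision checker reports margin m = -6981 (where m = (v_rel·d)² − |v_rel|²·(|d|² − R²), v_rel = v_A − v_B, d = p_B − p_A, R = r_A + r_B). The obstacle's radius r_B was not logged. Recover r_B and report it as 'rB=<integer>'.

m = -6981
d = (-25, -3);  v_rel = (-3, 4),  |v_rel|² = 25
v_rel×d = (-3)·(-3) − (4)·(-25) = 109
since m = R²·25 − 109²:  R² = (11881 + -6981) / 25 = 196
R = √196 = 14  ⇒  r_B = 14 − 6 = 8

rB=8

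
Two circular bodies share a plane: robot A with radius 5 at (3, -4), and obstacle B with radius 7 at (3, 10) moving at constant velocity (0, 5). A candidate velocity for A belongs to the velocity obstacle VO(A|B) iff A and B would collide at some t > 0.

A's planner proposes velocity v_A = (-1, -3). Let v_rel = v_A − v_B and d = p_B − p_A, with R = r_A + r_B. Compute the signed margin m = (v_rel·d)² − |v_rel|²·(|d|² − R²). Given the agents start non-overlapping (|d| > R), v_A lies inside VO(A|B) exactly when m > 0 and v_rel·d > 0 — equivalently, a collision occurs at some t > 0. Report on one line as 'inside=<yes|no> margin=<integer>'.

d = (0, 14),  |d|² = 196;  R = 5+7 = 12,  c = 196−12² = 52
v_rel = (-1, -8),  |v_rel|² = 65;  v_rel·d = (-1)·(0) + (-8)·(14) = -112
65·t² + 224·t + 52 = 0  ⇒  m = (-112)² − 65·52 = 9164
m = 9164 > 0,  v_rel·d = -112 < 0  ⇒  outside

inside=no margin=9164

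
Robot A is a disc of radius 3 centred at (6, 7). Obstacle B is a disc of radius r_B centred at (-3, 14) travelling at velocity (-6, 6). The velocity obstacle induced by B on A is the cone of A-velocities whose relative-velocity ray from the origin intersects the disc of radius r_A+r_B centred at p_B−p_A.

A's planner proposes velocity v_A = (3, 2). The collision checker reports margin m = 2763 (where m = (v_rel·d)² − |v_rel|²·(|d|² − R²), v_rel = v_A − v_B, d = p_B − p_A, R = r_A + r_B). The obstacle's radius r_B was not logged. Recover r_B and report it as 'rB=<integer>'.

m = 2763
d = (-9, 7);  v_rel = (9, -4),  |v_rel|² = 97
v_rel×d = (9)·(7) − (-4)·(-9) = 27
since m = R²·97 − 27²:  R² = (729 + 2763) / 97 = 36
R = √36 = 6  ⇒  r_B = 6 − 3 = 3

rB=3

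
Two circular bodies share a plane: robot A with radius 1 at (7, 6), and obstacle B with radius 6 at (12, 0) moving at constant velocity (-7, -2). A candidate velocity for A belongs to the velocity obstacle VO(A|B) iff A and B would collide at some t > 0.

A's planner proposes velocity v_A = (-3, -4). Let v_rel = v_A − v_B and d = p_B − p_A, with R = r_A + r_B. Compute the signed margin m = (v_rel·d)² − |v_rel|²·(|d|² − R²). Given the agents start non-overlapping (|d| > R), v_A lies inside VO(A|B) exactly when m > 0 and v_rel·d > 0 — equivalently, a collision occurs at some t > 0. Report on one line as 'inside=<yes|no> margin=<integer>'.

d = (5, -6),  |d|² = 61;  R = 1+6 = 7,  c = 61−7² = 12
v_rel = (4, -2),  |v_rel|² = 20;  v_rel·d = (4)·(5) + (-2)·(-6) = 32
20·t² − 64·t + 12 = 0  ⇒  m = 32² − 20·12 = 784
m = 784 > 0,  v_rel·d = 32 > 0  ⇒  inside

inside=yes margin=784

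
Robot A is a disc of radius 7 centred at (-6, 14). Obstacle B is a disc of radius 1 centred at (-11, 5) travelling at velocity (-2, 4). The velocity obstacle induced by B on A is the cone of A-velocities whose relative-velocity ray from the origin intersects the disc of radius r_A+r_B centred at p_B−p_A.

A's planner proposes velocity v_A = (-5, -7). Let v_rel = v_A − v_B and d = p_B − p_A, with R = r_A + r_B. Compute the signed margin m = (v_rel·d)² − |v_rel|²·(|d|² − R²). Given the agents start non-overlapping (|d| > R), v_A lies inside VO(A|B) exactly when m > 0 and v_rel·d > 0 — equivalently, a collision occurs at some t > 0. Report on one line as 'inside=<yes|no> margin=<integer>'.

d = (-5, -9),  |d|² = 106;  R = 7+1 = 8,  c = 106−8² = 42
v_rel = (-3, -11),  |v_rel|² = 130;  v_rel·d = (-3)·(-5) + (-11)·(-9) = 114
130·t² − 228·t + 42 = 0  ⇒  m = 114² − 130·42 = 7536
m = 7536 > 0,  v_rel·d = 114 > 0  ⇒  inside

inside=yes margin=7536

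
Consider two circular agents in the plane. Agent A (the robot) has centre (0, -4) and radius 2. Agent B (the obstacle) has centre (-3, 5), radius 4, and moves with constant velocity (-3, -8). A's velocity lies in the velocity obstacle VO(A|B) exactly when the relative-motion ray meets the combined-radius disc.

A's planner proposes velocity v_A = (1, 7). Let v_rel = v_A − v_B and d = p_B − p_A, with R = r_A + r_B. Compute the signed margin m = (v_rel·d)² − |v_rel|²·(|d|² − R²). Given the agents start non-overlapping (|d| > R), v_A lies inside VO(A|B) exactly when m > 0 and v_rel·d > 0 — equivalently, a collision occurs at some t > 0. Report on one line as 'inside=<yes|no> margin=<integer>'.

d = (-3, 9),  |d|² = 90;  R = 2+4 = 6,  c = 90−6² = 54
v_rel = (4, 15),  |v_rel|² = 241;  v_rel·d = (4)·(-3) + (15)·(9) = 123
241·t² − 246·t + 54 = 0  ⇒  m = 123² − 241·54 = 2115
m = 2115 > 0,  v_rel·d = 123 > 0  ⇒  inside

inside=yes margin=2115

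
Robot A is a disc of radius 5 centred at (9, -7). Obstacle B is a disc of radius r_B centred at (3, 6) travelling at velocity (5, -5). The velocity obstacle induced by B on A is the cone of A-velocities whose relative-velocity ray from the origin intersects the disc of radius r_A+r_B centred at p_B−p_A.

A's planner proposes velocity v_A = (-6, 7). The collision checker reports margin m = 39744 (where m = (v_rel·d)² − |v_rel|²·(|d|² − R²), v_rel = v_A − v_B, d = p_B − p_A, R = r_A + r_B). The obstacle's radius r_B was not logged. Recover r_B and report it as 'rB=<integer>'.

m = 39744
d = (-6, 13);  v_rel = (-11, 12),  |v_rel|² = 265
v_rel×d = (-11)·(13) − (12)·(-6) = -71
since m = R²·265 − (-71)²:  R² = (5041 + 39744) / 265 = 169
R = √169 = 13  ⇒  r_B = 13 − 5 = 8

rB=8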